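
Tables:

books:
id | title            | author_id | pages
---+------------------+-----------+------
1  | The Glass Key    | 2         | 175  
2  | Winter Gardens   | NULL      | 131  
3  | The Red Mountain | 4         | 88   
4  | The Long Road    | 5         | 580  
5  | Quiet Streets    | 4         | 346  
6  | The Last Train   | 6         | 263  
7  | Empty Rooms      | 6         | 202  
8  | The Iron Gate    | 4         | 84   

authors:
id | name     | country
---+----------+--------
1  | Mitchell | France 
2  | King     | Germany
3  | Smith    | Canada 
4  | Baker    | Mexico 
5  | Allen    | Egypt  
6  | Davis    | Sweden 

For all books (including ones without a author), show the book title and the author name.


LEFT JOIN keeps every row from books (the left table); where author_id has no match in authors, the author columns become NULL. Walk through each book:
  - book 1 (The Glass Key): author_id=2 -> matches King
  - book 2 (Winter Gardens): author_id=NULL, no match -> kept with NULL
  - book 3 (The Red Mountain): author_id=4 -> matches Baker
  - book 4 (The Long Road): author_id=5 -> matches Allen
  - book 5 (Quiet Streets): author_id=4 -> matches Baker
  - book 6 (The Last Train): author_id=6 -> matches Davis
  - book 7 (Empty Rooms): author_id=6 -> matches Davis
  - book 8 (The Iron Gate): author_id=4 -> matches Baker
All 8 rows appear; 1 has NULL author.

SQL:
SELECT a.title, b.name AS author
FROM books a
LEFT JOIN authors b ON a.author_id = b.id

Result:
title            | author
-----------------+-------
The Glass Key    | King  
Winter Gardens   | NULL  
The Red Mountain | Baker 
The Long Road    | Allen 
Quiet Streets    | Baker 
The Last Train   | Davis 
Empty Rooms      | Davis 
The Iron Gate    | Baker 


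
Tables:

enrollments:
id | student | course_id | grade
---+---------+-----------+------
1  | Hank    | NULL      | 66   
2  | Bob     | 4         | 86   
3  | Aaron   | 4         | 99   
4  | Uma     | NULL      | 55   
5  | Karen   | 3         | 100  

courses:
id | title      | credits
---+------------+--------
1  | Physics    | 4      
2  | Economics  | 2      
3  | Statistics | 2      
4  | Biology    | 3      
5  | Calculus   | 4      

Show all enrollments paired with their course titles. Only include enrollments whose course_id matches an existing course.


INNER JOIN keeps only enrollments rows whose course_id matches an id in courses. Walk through each enrollment:
  - enrollment 1 (Hank): course_id=NULL, no match -> dropped
  - enrollment 2 (Bob): course_id=4 -> matches Biology
  - enrollment 3 (Aaron): course_id=4 -> matches Biology
  - enrollment 4 (Uma): course_id=NULL, no match -> dropped
  - enrollment 5 (Karen): course_id=3 -> matches Statistics
So 2 of 5 rows are dropped.

SQL:
SELECT a.student, b.title AS course
FROM enrollments a
INNER JOIN courses b ON a.course_id = b.id

Result:
student | course    
--------+-----------
Bob     | Biology   
Aaron   | Biology   
Karen   | Statistics


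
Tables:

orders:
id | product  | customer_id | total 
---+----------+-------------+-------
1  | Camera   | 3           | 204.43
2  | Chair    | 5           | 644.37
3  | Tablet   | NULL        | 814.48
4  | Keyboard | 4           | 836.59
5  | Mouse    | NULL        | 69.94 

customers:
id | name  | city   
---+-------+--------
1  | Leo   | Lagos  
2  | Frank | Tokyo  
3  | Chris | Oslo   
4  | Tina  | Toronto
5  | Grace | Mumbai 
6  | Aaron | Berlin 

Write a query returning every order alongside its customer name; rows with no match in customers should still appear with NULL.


LEFT JOIN keeps every row from orders (the left table); where customer_id has no match in customers, the customer columns become NULL. Walk through each order:
  - order 1 (Camera): customer_id=3 -> matches Chris
  - order 2 (Chair): customer_id=5 -> matches Grace
  - order 3 (Tablet): customer_id=NULL, no match -> kept with NULL
  - order 4 (Keyboard): customer_id=4 -> matches Tina
  - order 5 (Mouse): customer_id=NULL, no match -> kept with NULL
All 5 rows appear; 2 have NULL customer.

SQL:
SELECT a.product, b.name AS customer
FROM orders a
LEFT JOIN customers b ON a.customer_id = b.id

Result:
product  | customer
---------+---------
Camera   | Chris   
Chair    | Grace   
Tablet   | NULL    
Keyboard | Tina    
Mouse    | NULL    


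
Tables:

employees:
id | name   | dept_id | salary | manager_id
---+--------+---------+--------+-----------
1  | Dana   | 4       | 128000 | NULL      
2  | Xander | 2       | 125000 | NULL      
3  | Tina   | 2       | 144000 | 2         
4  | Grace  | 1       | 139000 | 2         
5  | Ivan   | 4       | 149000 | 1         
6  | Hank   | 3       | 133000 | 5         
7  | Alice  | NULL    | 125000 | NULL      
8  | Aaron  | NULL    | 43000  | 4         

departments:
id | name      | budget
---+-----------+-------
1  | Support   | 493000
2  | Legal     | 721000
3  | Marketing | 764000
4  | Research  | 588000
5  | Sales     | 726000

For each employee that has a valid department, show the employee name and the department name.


INNER JOIN keeps only employees rows whose dept_id matches an id in departments. Walk through each employee:
  - employee 1 (Dana): dept_id=4 -> matches Research
  - employee 2 (Xander): dept_id=2 -> matches Legal
  - employee 3 (Tina): dept_id=2 -> matches Legal
  - employee 4 (Grace): dept_id=1 -> matches Support
  - employee 5 (Ivan): dept_id=4 -> matches Research
  - employee 6 (Hank): dept_id=3 -> matches Marketing
  - employee 7 (Alice): dept_id=NULL, no match -> dropped
  - employee 8 (Aaron): dept_id=NULL, no match -> dropped
So 2 of 8 rows are dropped.

SQL:
SELECT a.name, b.name AS department
FROM employees a
INNER JOIN departments b ON a.dept_id = b.id

Result:
name   | department
-------+-----------
Dana   | Research  
Xander | Legal     
Tina   | Legal     
Grace  | Support   
Ivan   | Research  
Hank   | Marketing 


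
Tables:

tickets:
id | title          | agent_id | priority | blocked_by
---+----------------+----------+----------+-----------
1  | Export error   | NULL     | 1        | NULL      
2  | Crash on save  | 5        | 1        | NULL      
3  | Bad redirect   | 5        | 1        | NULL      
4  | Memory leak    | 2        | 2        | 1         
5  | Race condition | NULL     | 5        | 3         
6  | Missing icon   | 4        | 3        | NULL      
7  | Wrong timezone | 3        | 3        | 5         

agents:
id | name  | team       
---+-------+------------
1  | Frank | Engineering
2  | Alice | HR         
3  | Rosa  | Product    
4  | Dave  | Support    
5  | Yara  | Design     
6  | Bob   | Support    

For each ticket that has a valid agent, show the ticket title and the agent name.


INNER JOIN keeps only tickets rows whose agent_id matches an id in agents. Walk through each ticket:
  - ticket 1 (Export error): agent_id=NULL, no match -> dropped
  - ticket 2 (Crash on save): agent_id=5 -> matches Yara
  - ticket 3 (Bad redirect): agent_id=5 -> matches Yara
  - ticket 4 (Memory leak): agent_id=2 -> matches Alice
  - ticket 5 (Race condition): agent_id=NULL, no match -> dropped
  - ticket 6 (Missing icon): agent_id=4 -> matches Dave
  - ticket 7 (Wrong timezone): agent_id=3 -> matches Rosa
So 2 of 7 rows are dropped.

SQL:
SELECT a.title, b.name AS agent
FROM tickets a
INNER JOIN agents b ON a.agent_id = b.id

Result:
title          | agent
---------------+------
Crash on save  | Yara 
Bad redirect   | Yara 
Memory leak    | Alice
Missing icon   | Dave 
Wrong timezone | Rosa 


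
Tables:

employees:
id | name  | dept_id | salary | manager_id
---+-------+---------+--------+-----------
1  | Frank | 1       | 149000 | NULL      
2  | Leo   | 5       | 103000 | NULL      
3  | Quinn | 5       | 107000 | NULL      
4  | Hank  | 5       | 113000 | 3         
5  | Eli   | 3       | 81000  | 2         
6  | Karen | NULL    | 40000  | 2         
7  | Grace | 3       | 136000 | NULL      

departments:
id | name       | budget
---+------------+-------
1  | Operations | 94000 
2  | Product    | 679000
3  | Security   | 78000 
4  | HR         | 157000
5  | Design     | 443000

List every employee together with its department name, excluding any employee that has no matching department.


INNER JOIN keeps only employees rows whose dept_id matches an id in departments. Walk through each employee:
  - employee 1 (Frank): dept_id=1 -> matches Operations
  - employee 2 (Leo): dept_id=5 -> matches Design
  - employee 3 (Quinn): dept_id=5 -> matches Design
  - employee 4 (Hank): dept_id=5 -> matches Design
  - employee 5 (Eli): dept_id=3 -> matches Security
  - employee 6 (Karen): dept_id=NULL, no match -> dropped
  - employee 7 (Grace): dept_id=3 -> matches Security
So 1 of 7 rows is dropped.

SQL:
SELECT a.name, b.name AS department
FROM employees a
INNER JOIN departments b ON a.dept_id = b.id

Result:
name  | department
------+-----------
Frank | Operations
Leo   | Design    
Quinn | Design    
Hank  | Design    
Eli   | Security  
Grace | Security  


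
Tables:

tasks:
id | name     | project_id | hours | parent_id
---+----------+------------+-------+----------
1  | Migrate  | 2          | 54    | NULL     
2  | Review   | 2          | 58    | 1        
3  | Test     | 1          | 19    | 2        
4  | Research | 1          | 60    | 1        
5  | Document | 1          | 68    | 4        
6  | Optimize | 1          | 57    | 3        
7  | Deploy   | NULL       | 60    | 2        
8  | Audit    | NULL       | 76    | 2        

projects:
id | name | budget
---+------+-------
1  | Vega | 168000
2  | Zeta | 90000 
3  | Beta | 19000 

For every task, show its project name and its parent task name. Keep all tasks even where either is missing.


Two LEFT JOINs from the same base table tasks: one to projects via project_id, one to tasks itself via parent_id. Both are LEFT so every task is preserved.
Match against projects:
  - task 1 (Migrate): project_id=2 -> matches Zeta
  - task 2 (Review): project_id=2 -> matches Zeta
  - task 3 (Test): project_id=1 -> matches Vega
  - task 4 (Research): project_id=1 -> matches Vega
  - task 5 (Document): project_id=1 -> matches Vega
  - task 6 (Optimize): project_id=1 -> matches Vega
  - task 7 (Deploy): project_id=NULL, no match -> kept with NULL
  - task 8 (Audit): project_id=NULL, no match -> kept with NULL
Match against tasks (self):
  - task 1 (Migrate): parent_id=NULL -> NULL
  - task 2 (Review): parent_id=1 -> Migrate
  - task 3 (Test): parent_id=2 -> Review
  - task 4 (Research): parent_id=1 -> Migrate
  - task 5 (Document): parent_id=4 -> Research
  - task 6 (Optimize): parent_id=3 -> Test
  - task 7 (Deploy): parent_id=2 -> Review
  - task 8 (Audit): parent_id=2 -> Review

SQL:
SELECT a.name, b.name AS project, c.name AS parent
FROM tasks a
LEFT JOIN projects b ON a.project_id = b.id
LEFT JOIN tasks c ON a.parent_id = c.id

Result:
name     | project | parent  
---------+---------+---------
Migrate  | Zeta    | NULL    
Review   | Zeta    | Migrate 
Test     | Vega    | Review  
Research | Vega    | Migrate 
Document | Vega    | Research
Optimize | Vega    | Test    
Deploy   | NULL    | Review  
Audit    | NULL    | Review  


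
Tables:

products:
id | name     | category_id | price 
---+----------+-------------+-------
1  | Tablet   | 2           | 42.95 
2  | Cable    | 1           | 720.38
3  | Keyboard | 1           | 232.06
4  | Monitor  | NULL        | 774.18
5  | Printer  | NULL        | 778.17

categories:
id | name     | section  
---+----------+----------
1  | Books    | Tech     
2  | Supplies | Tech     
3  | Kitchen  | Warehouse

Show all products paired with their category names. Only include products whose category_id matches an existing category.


INNER JOIN keeps only products rows whose category_id matches an id in categories. Walk through each product:
  - product 1 (Tablet): category_id=2 -> matches Supplies
  - product 2 (Cable): category_id=1 -> matches Books
  - product 3 (Keyboard): category_id=1 -> matches Books
  - product 4 (Monitor): category_id=NULL, no match -> dropped
  - product 5 (Printer): category_id=NULL, no match -> dropped
So 2 of 5 rows are dropped.

SQL:
SELECT a.name, b.name AS category
FROM products a
INNER JOIN categories b ON a.category_id = b.id

Result:
name     | category
---------+---------
Tablet   | Supplies
Cable    | Books   
Keyboard | Books   


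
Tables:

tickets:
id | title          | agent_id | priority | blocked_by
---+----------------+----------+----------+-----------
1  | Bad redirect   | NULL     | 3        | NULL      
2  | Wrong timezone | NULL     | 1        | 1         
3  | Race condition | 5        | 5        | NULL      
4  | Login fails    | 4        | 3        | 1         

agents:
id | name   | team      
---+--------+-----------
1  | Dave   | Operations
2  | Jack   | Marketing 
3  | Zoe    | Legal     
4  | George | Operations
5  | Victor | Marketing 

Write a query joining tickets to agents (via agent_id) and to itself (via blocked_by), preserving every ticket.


Two LEFT JOINs from the same base table tickets: one to agents via agent_id, one to tickets itself via blocked_by. Both are LEFT so every ticket is preserved.
Match against agents:
  - ticket 1 (Bad redirect): agent_id=NULL, no match -> kept with NULL
  - ticket 2 (Wrong timezone): agent_id=NULL, no match -> kept with NULL
  - ticket 3 (Race condition): agent_id=5 -> matches Victor
  - ticket 4 (Login fails): agent_id=4 -> matches George
Match against tickets (self):
  - ticket 1 (Bad redirect): blocked_by=NULL -> NULL
  - ticket 2 (Wrong timezone): blocked_by=1 -> Bad redirect
  - ticket 3 (Race condition): blocked_by=NULL -> NULL
  - ticket 4 (Login fails): blocked_by=1 -> Bad redirect

SQL:
SELECT a.title, b.name AS agent, c.title AS blocked_by
FROM tickets a
LEFT JOIN agents b ON a.agent_id = b.id
LEFT JOIN tickets c ON a.blocked_by = c.id

Result:
title          | agent  | blocked_by  
---------------+--------+-------------
Bad redirect   | NULL   | NULL        
Wrong timezone | NULL   | Bad redirect
Race condition | Victor | NULL        
Login fails    | George | Bad redirect


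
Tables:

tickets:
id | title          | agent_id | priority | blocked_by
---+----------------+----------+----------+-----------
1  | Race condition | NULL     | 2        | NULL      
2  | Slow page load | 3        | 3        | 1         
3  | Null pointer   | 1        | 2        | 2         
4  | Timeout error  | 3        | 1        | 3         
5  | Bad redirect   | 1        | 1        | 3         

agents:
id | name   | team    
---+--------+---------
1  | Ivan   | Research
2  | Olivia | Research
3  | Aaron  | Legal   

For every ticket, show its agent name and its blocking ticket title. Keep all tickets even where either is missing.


Two LEFT JOINs from the same base table tickets: one to agents via agent_id, one to tickets itself via blocked_by. Both are LEFT so every ticket is preserved.
Match against agents:
  - ticket 1 (Race condition): agent_id=NULL, no match -> kept with NULL
  - ticket 2 (Slow page load): agent_id=3 -> matches Aaron
  - ticket 3 (Null pointer): agent_id=1 -> matches Ivan
  - ticket 4 (Timeout error): agent_id=3 -> matches Aaron
  - ticket 5 (Bad redirect): agent_id=1 -> matches Ivan
Match against tickets (self):
  - ticket 1 (Race condition): blocked_by=NULL -> NULL
  - ticket 2 (Slow page load): blocked_by=1 -> Race condition
  - ticket 3 (Null pointer): blocked_by=2 -> Slow page load
  - ticket 4 (Timeout error): blocked_by=3 -> Null pointer
  - ticket 5 (Bad redirect): blocked_by=3 -> Null pointer

SQL:
SELECT a.title, b.name AS agent, c.title AS blocked_by
FROM tickets a
LEFT JOIN agents b ON a.agent_id = b.id
LEFT JOIN tickets c ON a.blocked_by = c.id

Result:
title          | agent | blocked_by    
---------------+-------+---------------
Race condition | NULL  | NULL          
Slow page load | Aaron | Race condition
Null pointer   | Ivan  | Slow page load
Timeout error  | Aaron | Null pointer  
Bad redirect   | Ivan  | Null pointer  


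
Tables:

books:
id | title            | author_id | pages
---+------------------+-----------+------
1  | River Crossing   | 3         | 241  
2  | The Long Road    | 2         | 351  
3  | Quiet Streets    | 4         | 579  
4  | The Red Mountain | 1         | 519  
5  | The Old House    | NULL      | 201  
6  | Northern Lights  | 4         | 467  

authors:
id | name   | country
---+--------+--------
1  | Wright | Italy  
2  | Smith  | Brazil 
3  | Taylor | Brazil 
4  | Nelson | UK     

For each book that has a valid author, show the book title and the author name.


INNER JOIN keeps only books rows whose author_id matches an id in authors. Walk through each book:
  - book 1 (River Crossing): author_id=3 -> matches Taylor
  - book 2 (The Long Road): author_id=2 -> matches Smith
  - book 3 (Quiet Streets): author_id=4 -> matches Nelson
  - book 4 (The Red Mountain): author_id=1 -> matches Wright
  - book 5 (The Old House): author_id=NULL, no match -> dropped
  - book 6 (Northern Lights): author_id=4 -> matches Nelson
So 1 of 6 rows is dropped.

SQL:
SELECT a.title, b.name AS author
FROM books a
INNER JOIN authors b ON a.author_id = b.id

Result:
title            | author
-----------------+-------
River Crossing   | Taylor
The Long Road    | Smith 
Quiet Streets    | Nelson
The Red Mountain | Wright
Northern Lights  | Nelson


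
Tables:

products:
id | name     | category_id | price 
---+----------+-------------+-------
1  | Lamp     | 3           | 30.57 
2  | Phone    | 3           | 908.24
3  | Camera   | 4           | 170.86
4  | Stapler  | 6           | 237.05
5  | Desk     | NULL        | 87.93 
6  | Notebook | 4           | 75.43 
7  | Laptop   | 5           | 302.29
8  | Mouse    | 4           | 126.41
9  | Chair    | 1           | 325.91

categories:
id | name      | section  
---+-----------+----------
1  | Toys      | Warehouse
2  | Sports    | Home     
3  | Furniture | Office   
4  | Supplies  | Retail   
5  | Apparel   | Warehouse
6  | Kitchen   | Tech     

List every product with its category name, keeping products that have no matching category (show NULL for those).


LEFT JOIN keeps every row from products (the left table); where category_id has no match in categories, the category columns become NULL. Walk through each product:
  - product 1 (Lamp): category_id=3 -> matches Furniture
  - product 2 (Phone): category_id=3 -> matches Furniture
  - product 3 (Camera): category_id=4 -> matches Supplies
  - product 4 (Stapler): category_id=6 -> matches Kitchen
  - product 5 (Desk): category_id=NULL, no match -> kept with NULL
  - product 6 (Notebook): category_id=4 -> matches Supplies
  - product 7 (Laptop): category_id=5 -> matches Apparel
  - product 8 (Mouse): category_id=4 -> matches Supplies
  - product 9 (Chair): category_id=1 -> matches Toys
All 9 rows appear; 1 has NULL category.

SQL:
SELECT a.name, b.name AS category
FROM products a
LEFT JOIN categories b ON a.category_id = b.id

Result:
name     | category 
---------+----------
Lamp     | Furniture
Phone    | Furniture
Camera   | Supplies 
Stapler  | Kitchen  
Desk     | NULL     
Notebook | Supplies 
Laptop   | Apparel  
Mouse    | Supplies 
Chair    | Toys     


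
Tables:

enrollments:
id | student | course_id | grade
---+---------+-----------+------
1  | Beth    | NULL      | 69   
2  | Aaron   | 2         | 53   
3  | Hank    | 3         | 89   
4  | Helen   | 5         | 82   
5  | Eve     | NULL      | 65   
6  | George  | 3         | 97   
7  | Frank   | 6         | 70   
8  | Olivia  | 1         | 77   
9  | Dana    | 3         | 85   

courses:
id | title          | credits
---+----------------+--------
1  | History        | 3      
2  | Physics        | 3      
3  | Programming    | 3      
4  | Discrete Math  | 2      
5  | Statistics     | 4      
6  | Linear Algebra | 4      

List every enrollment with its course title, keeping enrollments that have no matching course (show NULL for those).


LEFT JOIN keeps every row from enrollments (the left table); where course_id has no match in courses, the course columns become NULL. Walk through each enrollment:
  - enrollment 1 (Beth): course_id=NULL, no match -> kept with NULL
  - enrollment 2 (Aaron): course_id=2 -> matches Physics
  - enrollment 3 (Hank): course_id=3 -> matches Programming
  - enrollment 4 (Helen): course_id=5 -> matches Statistics
  - enrollment 5 (Eve): course_id=NULL, no match -> kept with NULL
  - enrollment 6 (George): course_id=3 -> matches Programming
  - enrollment 7 (Frank): course_id=6 -> matches Linear Algebra
  - enrollment 8 (Olivia): course_id=1 -> matches History
  - enrollment 9 (Dana): course_id=3 -> matches Programming
All 9 rows appear; 2 have NULL course.

SQL:
SELECT a.student, b.title AS course
FROM enrollments a
LEFT JOIN courses b ON a.course_id = b.id

Result:
student | course        
--------+---------------
Beth    | NULL          
Aaron   | Physics       
Hank    | Programming   
Helen   | Statistics    
Eve     | NULL          
George  | Programming   
Frank   | Linear Algebra
Olivia  | History       
Dana    | Programming   


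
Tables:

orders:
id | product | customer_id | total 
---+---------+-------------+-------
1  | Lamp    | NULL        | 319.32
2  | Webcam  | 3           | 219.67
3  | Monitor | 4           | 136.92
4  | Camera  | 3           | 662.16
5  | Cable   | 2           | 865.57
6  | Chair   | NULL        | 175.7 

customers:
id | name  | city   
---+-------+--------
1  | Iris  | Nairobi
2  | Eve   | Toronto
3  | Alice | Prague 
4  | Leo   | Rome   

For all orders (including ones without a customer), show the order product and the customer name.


LEFT JOIN keeps every row from orders (the left table); where customer_id has no match in customers, the customer columns become NULL. Walk through each order:
  - order 1 (Lamp): customer_id=NULL, no match -> kept with NULL
  - order 2 (Webcam): customer_id=3 -> matches Alice
  - order 3 (Monitor): customer_id=4 -> matches Leo
  - order 4 (Camera): customer_id=3 -> matches Alice
  - order 5 (Cable): customer_id=2 -> matches Eve
  - order 6 (Chair): customer_id=NULL, no match -> kept with NULL
All 6 rows appear; 2 have NULL customer.

SQL:
SELECT a.product, b.name AS customer
FROM orders a
LEFT JOIN customers b ON a.customer_id = b.id

Result:
product | customer
--------+---------
Lamp    | NULL    
Webcam  | Alice   
Monitor | Leo     
Camera  | Alice   
Cable   | Eve     
Chair   | NULL    


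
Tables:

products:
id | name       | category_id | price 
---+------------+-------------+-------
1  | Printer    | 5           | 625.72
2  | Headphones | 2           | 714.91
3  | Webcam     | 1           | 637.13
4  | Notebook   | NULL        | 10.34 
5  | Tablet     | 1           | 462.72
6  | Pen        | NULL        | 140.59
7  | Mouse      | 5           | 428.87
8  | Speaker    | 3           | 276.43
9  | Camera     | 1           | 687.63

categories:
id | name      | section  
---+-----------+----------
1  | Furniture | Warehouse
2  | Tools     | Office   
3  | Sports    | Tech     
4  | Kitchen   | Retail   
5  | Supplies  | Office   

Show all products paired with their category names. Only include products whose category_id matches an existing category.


INNER JOIN keeps only products rows whose category_id matches an id in categories. Walk through each product:
  - product 1 (Printer): category_id=5 -> matches Supplies
  - product 2 (Headphones): category_id=2 -> matches Tools
  - product 3 (Webcam): category_id=1 -> matches Furniture
  - product 4 (Notebook): category_id=NULL, no match -> dropped
  - product 5 (Tablet): category_id=1 -> matches Furniture
  - product 6 (Pen): category_id=NULL, no match -> dropped
  - product 7 (Mouse): category_id=5 -> matches Supplies
  - product 8 (Speaker): category_id=3 -> matches Sports
  - product 9 (Camera): category_id=1 -> matches Furniture
So 2 of 9 rows are dropped.

SQL:
SELECT a.name, b.name AS category
FROM products a
INNER JOIN categories b ON a.category_id = b.id

Result:
name       | category 
-----------+----------
Printer    | Supplies 
Headphones | Tools    
Webcam     | Furniture
Tablet     | Furniture
Mouse      | Supplies 
Speaker    | Sports   
Camera     | Furniture


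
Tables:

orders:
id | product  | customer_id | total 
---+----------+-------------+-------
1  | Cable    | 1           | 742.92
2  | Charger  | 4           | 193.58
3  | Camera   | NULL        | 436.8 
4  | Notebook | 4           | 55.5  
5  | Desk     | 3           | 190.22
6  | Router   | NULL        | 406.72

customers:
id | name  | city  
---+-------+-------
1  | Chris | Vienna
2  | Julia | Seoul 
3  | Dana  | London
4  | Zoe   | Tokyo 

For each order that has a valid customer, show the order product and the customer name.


INNER JOIN keeps only orders rows whose customer_id matches an id in customers. Walk through each order:
  - order 1 (Cable): customer_id=1 -> matches Chris
  - order 2 (Charger): customer_id=4 -> matches Zoe
  - order 3 (Camera): customer_id=NULL, no match -> dropped
  - order 4 (Notebook): customer_id=4 -> matches Zoe
  - order 5 (Desk): customer_id=3 -> matches Dana
  - order 6 (Router): customer_id=NULL, no match -> dropped
So 2 of 6 rows are dropped.

SQL:
SELECT a.product, b.name AS customer
FROM orders a
INNER JOIN customers b ON a.customer_id = b.id

Result:
product  | customer
---------+---------
Cable    | Chris   
Charger  | Zoe     
Notebook | Zoe     
Desk     | Dana    


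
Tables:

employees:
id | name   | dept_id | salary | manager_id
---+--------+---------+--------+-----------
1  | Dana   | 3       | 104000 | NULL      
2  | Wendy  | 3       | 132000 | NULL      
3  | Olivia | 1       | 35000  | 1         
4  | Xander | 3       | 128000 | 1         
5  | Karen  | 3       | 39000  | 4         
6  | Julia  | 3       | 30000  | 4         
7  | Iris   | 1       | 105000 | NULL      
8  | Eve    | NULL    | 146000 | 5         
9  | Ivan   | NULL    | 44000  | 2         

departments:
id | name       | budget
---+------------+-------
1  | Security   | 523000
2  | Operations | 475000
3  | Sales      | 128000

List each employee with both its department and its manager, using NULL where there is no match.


Two LEFT JOINs from the same base table employees: one to departments via dept_id, one to employees itself via manager_id. Both are LEFT so every employee is preserved.
Match against departments:
  - employee 1 (Dana): dept_id=3 -> matches Sales
  - employee 2 (Wendy): dept_id=3 -> matches Sales
  - employee 3 (Olivia): dept_id=1 -> matches Security
  - employee 4 (Xander): dept_id=3 -> matches Sales
  - employee 5 (Karen): dept_id=3 -> matches Sales
  - employee 6 (Julia): dept_id=3 -> matches Sales
  - employee 7 (Iris): dept_id=1 -> matches Security
  - employee 8 (Eve): dept_id=NULL, no match -> kept with NULL
  - employee 9 (Ivan): dept_id=NULL, no match -> kept with NULL
Match against employees (self):
  - employee 1 (Dana): manager_id=NULL -> NULL
  - employee 2 (Wendy): manager_id=NULL -> NULL
  - employee 3 (Olivia): manager_id=1 -> Dana
  - employee 4 (Xander): manager_id=1 -> Dana
  - employee 5 (Karen): manager_id=4 -> Xander
  - employee 6 (Julia): manager_id=4 -> Xander
  - employee 7 (Iris): manager_id=NULL -> NULL
  - employee 8 (Eve): manager_id=5 -> Karen
  - employee 9 (Ivan): manager_id=2 -> Wendy

SQL:
SELECT a.name, b.name AS department, c.name AS manager
FROM employees a
LEFT JOIN departments b ON a.dept_id = b.id
LEFT JOIN employees c ON a.manager_id = c.id

Result:
name   | department | manager
-------+------------+--------
Dana   | Sales      | NULL   
Wendy  | Sales      | NULL   
Olivia | Security   | Dana   
Xander | Sales      | Dana   
Karen  | Sales      | Xander 
Julia  | Sales      | Xander 
Iris   | Security   | NULL   
Eve    | NULL       | Karen  
Ivan   | NULL       | Wendy  


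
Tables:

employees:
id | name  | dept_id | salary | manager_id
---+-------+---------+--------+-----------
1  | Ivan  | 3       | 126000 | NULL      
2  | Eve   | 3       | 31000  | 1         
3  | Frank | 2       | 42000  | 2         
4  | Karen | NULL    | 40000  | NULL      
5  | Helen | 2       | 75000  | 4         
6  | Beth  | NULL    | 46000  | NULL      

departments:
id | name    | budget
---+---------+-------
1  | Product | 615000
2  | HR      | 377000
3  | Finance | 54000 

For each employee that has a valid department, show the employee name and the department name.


INNER JOIN keeps only employees rows whose dept_id matches an id in departments. Walk through each employee:
  - employee 1 (Ivan): dept_id=3 -> matches Finance
  - employee 2 (Eve): dept_id=3 -> matches Finance
  - employee 3 (Frank): dept_id=2 -> matches HR
  - employee 4 (Karen): dept_id=NULL, no match -> dropped
  - employee 5 (Helen): dept_id=2 -> matches HR
  - employee 6 (Beth): dept_id=NULL, no match -> dropped
So 2 of 6 rows are dropped.

SQL:
SELECT a.name, b.name AS department
FROM employees a
INNER JOIN departments b ON a.dept_id = b.id

Result:
name  | department
------+-----------
Ivan  | Finance   
Eve   | Finance   
Frank | HR        
Helen | HR        


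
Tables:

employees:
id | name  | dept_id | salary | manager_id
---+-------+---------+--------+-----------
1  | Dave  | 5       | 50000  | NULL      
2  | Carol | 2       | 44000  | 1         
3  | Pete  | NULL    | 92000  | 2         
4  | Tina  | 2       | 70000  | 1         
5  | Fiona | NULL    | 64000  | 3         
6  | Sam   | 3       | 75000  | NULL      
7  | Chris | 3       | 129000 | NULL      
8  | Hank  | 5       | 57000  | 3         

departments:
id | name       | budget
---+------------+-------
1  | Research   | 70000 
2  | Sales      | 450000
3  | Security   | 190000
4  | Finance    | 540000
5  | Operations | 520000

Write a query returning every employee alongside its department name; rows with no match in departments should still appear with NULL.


LEFT JOIN keeps every row from employees (the left table); where dept_id has no match in departments, the department columns become NULL. Walk through each employee:
  - employee 1 (Dave): dept_id=5 -> matches Operations
  - employee 2 (Carol): dept_id=2 -> matches Sales
  - employee 3 (Pete): dept_id=NULL, no match -> kept with NULL
  - employee 4 (Tina): dept_id=2 -> matches Sales
  - employee 5 (Fiona): dept_id=NULL, no match -> kept with NULL
  - employee 6 (Sam): dept_id=3 -> matches Security
  - employee 7 (Chris): dept_id=3 -> matches Security
  - employee 8 (Hank): dept_id=5 -> matches Operations
All 8 rows appear; 2 have NULL department.

SQL:
SELECT a.name, b.name AS department
FROM employees a
LEFT JOIN departments b ON a.dept_id = b.id

Result:
name  | department
------+-----------
Dave  | Operations
Carol | Sales     
Pete  | NULL      
Tina  | Sales     
Fiona | NULL      
Sam   | Security  
Chris | Security  
Hank  | Operations


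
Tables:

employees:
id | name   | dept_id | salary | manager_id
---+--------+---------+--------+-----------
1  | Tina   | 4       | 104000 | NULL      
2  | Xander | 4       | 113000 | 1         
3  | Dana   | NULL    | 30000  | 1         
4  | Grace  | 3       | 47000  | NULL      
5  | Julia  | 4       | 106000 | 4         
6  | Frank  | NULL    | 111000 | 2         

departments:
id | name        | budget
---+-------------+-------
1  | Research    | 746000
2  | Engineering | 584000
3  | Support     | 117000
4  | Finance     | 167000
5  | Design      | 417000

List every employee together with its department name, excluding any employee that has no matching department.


INNER JOIN keeps only employees rows whose dept_id matches an id in departments. Walk through each employee:
  - employee 1 (Tina): dept_id=4 -> matches Finance
  - employee 2 (Xander): dept_id=4 -> matches Finance
  - employee 3 (Dana): dept_id=NULL, no match -> dropped
  - employee 4 (Grace): dept_id=3 -> matches Support
  - employee 5 (Julia): dept_id=4 -> matches Finance
  - employee 6 (Frank): dept_id=NULL, no match -> dropped
So 2 of 6 rows are dropped.

SQL:
SELECT a.name, b.name AS department
FROM employees a
INNER JOIN departments b ON a.dept_id = b.id

Result:
name   | department
-------+-----------
Tina   | Finance   
Xander | Finance   
Grace  | Support   
Julia  | Finance   


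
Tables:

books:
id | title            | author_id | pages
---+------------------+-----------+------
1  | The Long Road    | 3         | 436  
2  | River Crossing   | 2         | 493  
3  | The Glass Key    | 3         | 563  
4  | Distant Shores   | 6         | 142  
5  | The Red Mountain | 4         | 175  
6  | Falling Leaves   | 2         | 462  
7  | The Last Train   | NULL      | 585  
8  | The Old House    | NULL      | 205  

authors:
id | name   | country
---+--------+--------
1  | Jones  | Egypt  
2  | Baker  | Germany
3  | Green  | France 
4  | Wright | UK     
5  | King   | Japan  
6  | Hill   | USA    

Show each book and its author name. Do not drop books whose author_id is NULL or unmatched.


LEFT JOIN keeps every row from books (the left table); where author_id has no match in authors, the author columns become NULL. Walk through each book:
  - book 1 (The Long Road): author_id=3 -> matches Green
  - book 2 (River Crossing): author_id=2 -> matches Baker
  - book 3 (The Glass Key): author_id=3 -> matches Green
  - book 4 (Distant Shores): author_id=6 -> matches Hill
  - book 5 (The Red Mountain): author_id=4 -> matches Wright
  - book 6 (Falling Leaves): author_id=2 -> matches Baker
  - book 7 (The Last Train): author_id=NULL, no match -> kept with NULL
  - book 8 (The Old House): author_id=NULL, no match -> kept with NULL
All 8 rows appear; 2 have NULL author.

SQL:
SELECT a.title, b.name AS author
FROM books a
LEFT JOIN authors b ON a.author_id = b.id

Result:
title            | author
-----------------+-------
The Long Road    | Green 
River Crossing   | Baker 
The Glass Key    | Green 
Distant Shores   | Hill  
The Red Mountain | Wright
Falling Leaves   | Baker 
The Last Train   | NULL  
The Old House    | NULL  


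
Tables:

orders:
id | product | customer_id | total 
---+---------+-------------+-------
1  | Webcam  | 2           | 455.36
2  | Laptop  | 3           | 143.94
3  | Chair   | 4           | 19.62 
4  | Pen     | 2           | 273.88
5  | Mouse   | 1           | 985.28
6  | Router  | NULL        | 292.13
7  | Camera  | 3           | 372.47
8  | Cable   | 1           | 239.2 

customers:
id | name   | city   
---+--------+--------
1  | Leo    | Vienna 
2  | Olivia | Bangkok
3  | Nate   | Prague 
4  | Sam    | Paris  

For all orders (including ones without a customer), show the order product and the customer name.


LEFT JOIN keeps every row from orders (the left table); where customer_id has no match in customers, the customer columns become NULL. Walk through each order:
  - order 1 (Webcam): customer_id=2 -> matches Olivia
  - order 2 (Laptop): customer_id=3 -> matches Nate
  - order 3 (Chair): customer_id=4 -> matches Sam
  - order 4 (Pen): customer_id=2 -> matches Olivia
  - order 5 (Mouse): customer_id=1 -> matches Leo
  - order 6 (Router): customer_id=NULL, no match -> kept with NULL
  - order 7 (Camera): customer_id=3 -> matches Nate
  - order 8 (Cable): customer_id=1 -> matches Leo
All 8 rows appear; 1 has NULL customer.

SQL:
SELECT a.product, b.name AS customer
FROM orders a
LEFT JOIN customers b ON a.customer_id = b.id

Result:
product | customer
--------+---------
Webcam  | Olivia  
Laptop  | Nate    
Chair   | Sam     
Pen     | Olivia  
Mouse   | Leo     
Router  | NULL    
Camera  | Nate    
Cable   | Leo     


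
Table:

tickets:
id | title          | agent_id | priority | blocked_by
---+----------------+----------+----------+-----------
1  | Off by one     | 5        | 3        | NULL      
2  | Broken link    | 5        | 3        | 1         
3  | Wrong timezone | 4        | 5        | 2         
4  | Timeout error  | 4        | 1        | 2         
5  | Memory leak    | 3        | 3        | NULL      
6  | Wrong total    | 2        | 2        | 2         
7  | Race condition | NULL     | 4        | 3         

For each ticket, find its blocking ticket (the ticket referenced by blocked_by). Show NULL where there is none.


This is a self-join: tickets is joined to a second copy of itself, matching each row's blocked_by to another row's id. Use LEFT JOIN so rows with blocked_by=NULL are kept.
  - ticket 1 (Off by one): blocked_by=NULL -> NULL
  - ticket 2 (Broken link): blocked_by=1 -> Off by one
  - ticket 3 (Wrong timezone): blocked_by=2 -> Broken link
  - ticket 4 (Timeout error): blocked_by=2 -> Broken link
  - ticket 5 (Memory leak): blocked_by=NULL -> NULL
  - ticket 6 (Wrong total): blocked_by=2 -> Broken link
  - ticket 7 (Race condition): blocked_by=3 -> Wrong timezone

SQL:
SELECT a.title AS item, b.title AS blocked_by
FROM tickets a
LEFT JOIN tickets b ON a.blocked_by = b.id

Result:
item           | blocked_by    
---------------+---------------
Off by one     | NULL          
Broken link    | Off by one    
Wrong timezone | Broken link   
Timeout error  | Broken link   
Memory leak    | NULL          
Wrong total    | Broken link   
Race condition | Wrong timezone


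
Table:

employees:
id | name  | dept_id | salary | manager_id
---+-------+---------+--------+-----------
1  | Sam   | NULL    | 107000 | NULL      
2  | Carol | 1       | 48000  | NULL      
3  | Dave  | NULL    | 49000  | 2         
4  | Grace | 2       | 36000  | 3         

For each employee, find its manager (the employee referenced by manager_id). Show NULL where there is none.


This is a self-join: employees is joined to a second copy of itself, matching each row's manager_id to another row's id. Use LEFT JOIN so rows with manager_id=NULL are kept.
  - employee 1 (Sam): manager_id=NULL -> NULL
  - employee 2 (Carol): manager_id=NULL -> NULL
  - employee 3 (Dave): manager_id=2 -> Carol
  - employee 4 (Grace): manager_id=3 -> Dave

SQL:
SELECT a.name AS item, b.name AS manager
FROM employees a
LEFT JOIN employees b ON a.manager_id = b.id

Result:
item  | manager
------+--------
Sam   | NULL   
Carol | NULL   
Dave  | Carol  
Grace | Dave   


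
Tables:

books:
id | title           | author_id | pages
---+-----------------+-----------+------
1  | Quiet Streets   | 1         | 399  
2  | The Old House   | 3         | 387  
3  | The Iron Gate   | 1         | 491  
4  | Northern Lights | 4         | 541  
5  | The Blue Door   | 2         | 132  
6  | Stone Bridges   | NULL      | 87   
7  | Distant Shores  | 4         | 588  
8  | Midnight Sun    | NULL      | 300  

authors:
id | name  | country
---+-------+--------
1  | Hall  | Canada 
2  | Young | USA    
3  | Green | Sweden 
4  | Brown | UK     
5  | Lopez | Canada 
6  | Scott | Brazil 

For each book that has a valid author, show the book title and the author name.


INNER JOIN keeps only books rows whose author_id matches an id in authors. Walk through each book:
  - book 1 (Quiet Streets): author_id=1 -> matches Hall
  - book 2 (The Old House): author_id=3 -> matches Green
  - book 3 (The Iron Gate): author_id=1 -> matches Hall
  - book 4 (Northern Lights): author_id=4 -> matches Brown
  - book 5 (The Blue Door): author_id=2 -> matches Young
  - book 6 (Stone Bridges): author_id=NULL, no match -> dropped
  - book 7 (Distant Shores): author_id=4 -> matches Brown
  - book 8 (Midnight Sun): author_id=NULL, no match -> dropped
So 2 of 8 rows are dropped.

SQL:
SELECT a.title, b.name AS author
FROM books a
INNER JOIN authors b ON a.author_id = b.id

Result:
title           | author
----------------+-------
Quiet Streets   | Hall  
The Old House   | Green 
The Iron Gate   | Hall  
Northern Lights | Brown 
The Blue Door   | Young 
Distant Shores  | Brown 


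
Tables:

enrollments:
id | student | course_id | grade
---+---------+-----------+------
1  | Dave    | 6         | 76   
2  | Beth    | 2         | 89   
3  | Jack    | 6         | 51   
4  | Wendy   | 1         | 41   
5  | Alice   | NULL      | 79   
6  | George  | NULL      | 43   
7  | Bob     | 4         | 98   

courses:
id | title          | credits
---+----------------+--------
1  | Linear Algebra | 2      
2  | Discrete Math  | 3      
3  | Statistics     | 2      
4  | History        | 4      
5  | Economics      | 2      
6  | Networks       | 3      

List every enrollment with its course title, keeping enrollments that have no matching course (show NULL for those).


LEFT JOIN keeps every row from enrollments (the left table); where course_id has no match in courses, the course columns become NULL. Walk through each enrollment:
  - enrollment 1 (Dave): course_id=6 -> matches Networks
  - enrollment 2 (Beth): course_id=2 -> matches Discrete Math
  - enrollment 3 (Jack): course_id=6 -> matches Networks
  - enrollment 4 (Wendy): course_id=1 -> matches Linear Algebra
  - enrollment 5 (Alice): course_id=NULL, no match -> kept with NULL
  - enrollment 6 (George): course_id=NULL, no match -> kept with NULL
  - enrollment 7 (Bob): course_id=4 -> matches History
All 7 rows appear; 2 have NULL course.

SQL:
SELECT a.student, b.title AS course
FROM enrollments a
LEFT JOIN courses b ON a.course_id = b.id

Result:
student | course        
--------+---------------
Dave    | Networks      
Beth    | Discrete Math 
Jack    | Networks      
Wendy   | Linear Algebra
Alice   | NULL          
George  | NULL          
Bob     | History       
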